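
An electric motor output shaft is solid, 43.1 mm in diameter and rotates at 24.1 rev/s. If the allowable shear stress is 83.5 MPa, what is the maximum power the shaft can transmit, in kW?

J = πd⁴/32 = π(0.0431)⁴/32 = 3.388×10^-7 m⁴.
T_max = τ_allow·J/r = 8.35×10^7 × 3.388×10^-7 / 0.0215 = 1313 N·m.
ω = 2π·24.1 = 151.4 rad/s, so P_max = T_max·ω = 1.988×10^5 W.

199 kW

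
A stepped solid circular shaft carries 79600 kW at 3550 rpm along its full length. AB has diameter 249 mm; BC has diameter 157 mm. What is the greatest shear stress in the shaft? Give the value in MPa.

ω = 2π·3550/60 = 371.8 rad/s, so T = P/ω = 79600×10³ / 371.8 = 214100 N·m.
Under the same torque, τ_max = 16T/(πd³) is largest where d is smallest — segment BC (d = 157 mm).
τ_max = 16·214100/(π·(0.157)³) = 2.818×10^8 Pa.

282 MPa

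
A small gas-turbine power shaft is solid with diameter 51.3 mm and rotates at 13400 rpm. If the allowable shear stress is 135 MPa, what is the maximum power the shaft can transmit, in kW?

5020 kW

J = πd⁴/32 = π(0.0513)⁴/32 = 6.799×10^-7 m⁴.
T_max = τ_allow·J/r = 1.35×10^8 × 6.799×10^-7 / 0.0256 = 3579 N·m.
ω = 2π·13400/60 = 1403 rad/s, so P_max = T_max·ω = 5.022×10^6 W.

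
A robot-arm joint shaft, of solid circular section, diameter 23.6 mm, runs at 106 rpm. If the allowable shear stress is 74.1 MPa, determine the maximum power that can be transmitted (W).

J = πd⁴/32 = π(0.0236)⁴/32 = 3.045×10^-8 m⁴.
T_max = τ_allow·J/r = 7.41×10^7 × 3.045×10^-8 / 0.0118 = 191.2 N·m.
ω = 2π·106/60 = 11.10 rad/s, so P_max = T_max·ω = 2123 W.

2120 W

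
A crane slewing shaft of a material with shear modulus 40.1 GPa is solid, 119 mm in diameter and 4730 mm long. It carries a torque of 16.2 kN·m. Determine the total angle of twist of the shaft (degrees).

5.56°

J = πd⁴/32 = π(0.119)⁴/32 = 1.969×10^-5 m⁴.
θ = T·L/(G·J) = 16200 × 4.73 / (40.1×10⁹ × 1.969×10^-5) = 0.09706 rad.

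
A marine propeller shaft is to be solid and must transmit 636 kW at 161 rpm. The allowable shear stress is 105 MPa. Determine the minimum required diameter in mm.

122 mm

ω = 2π·161/60 = 16.86 rad/s, so T = P/ω = 636×10³ / 16.86 = 37720 N·m.
For a solid shaft τ_max = 16T/(πd³), so d = (16T/(π τ_allow))^(1/3) = (16·37720/(π·1.05×10^8))^(1/3) = 0.1223 m.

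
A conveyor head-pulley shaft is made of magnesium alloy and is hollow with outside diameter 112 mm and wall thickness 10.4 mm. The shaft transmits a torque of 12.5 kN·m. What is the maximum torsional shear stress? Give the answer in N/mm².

J = π(d_o⁴ − d_i⁴)/32 = π(0.112⁴ − 0.0912⁴)/32 = 8.656×10^-6 m⁴.
τ_max = T·r/J = 12500 × 0.0560 / 8.656×10^-6 = 8.087×10^7 Pa.

80.9 N/mm²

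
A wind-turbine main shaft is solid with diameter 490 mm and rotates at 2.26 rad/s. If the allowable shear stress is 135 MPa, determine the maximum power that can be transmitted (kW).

J = πd⁴/32 = π(0.490)⁴/32 = 5.660×10^-3 m⁴.
T_max = τ_allow·J/r = 1.35×10^8 × 5.660×10^-3 / 0.245 = 3.119e6 N·m.
ω = 2.26 rad/s, so P_max = T_max·ω = 7.048×10^6 W.

7050 kW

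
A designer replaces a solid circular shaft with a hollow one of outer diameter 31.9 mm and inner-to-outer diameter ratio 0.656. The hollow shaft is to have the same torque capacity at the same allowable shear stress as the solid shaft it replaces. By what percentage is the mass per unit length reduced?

Equal τ_max and T ⇒ the solid shaft needs d_s³ = d_o³(1−k⁴), so d_s = 31.9·(1−0.656⁴)^(1/3) = 29.79 mm.
Area ratio A_h/A_s = d_o²(1−k²)/d_s² = (1−k²)/(1−k⁴)^(2/3) = 0.6530.
Mass saving = 1 − 0.6530 = 34.7 %.

34.7 %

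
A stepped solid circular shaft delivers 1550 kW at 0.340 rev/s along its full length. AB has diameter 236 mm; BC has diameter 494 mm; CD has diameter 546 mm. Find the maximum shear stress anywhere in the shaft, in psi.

40800 psi

ω = 2π·0.340 = 2.136 rad/s, so T = P/ω = 1550×10³ / 2.136 = 725600 N·m.
Under the same torque, τ_max = 16T/(πd³) is largest where d is smallest — segment AB (d = 236 mm).
τ_max = 16·725600/(π·(0.236)³) = 2.811×10^8 Pa.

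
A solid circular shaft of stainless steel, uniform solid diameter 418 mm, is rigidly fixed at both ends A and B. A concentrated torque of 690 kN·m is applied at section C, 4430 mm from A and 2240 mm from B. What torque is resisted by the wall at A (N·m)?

With uniform GJ and both ends fixed, compatibility θ_AC = θ_CB gives T_A·a = T_B·b, together with T_A + T_B = T₀.
T_A = T₀·b/(a+b) = 690000·2240/6670 = 231700 N·m; T_B = 458300 N·m.

232000 N·m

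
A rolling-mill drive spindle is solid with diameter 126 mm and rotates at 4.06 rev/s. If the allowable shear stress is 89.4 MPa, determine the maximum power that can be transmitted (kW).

896 kW

J = πd⁴/32 = π(0.126)⁴/32 = 2.474×10^-5 m⁴.
T_max = τ_allow·J/r = 8.94×10^7 × 2.474×10^-5 / 0.0630 = 35110 N·m.
ω = 2π·4.06 = 25.51 rad/s, so P_max = T_max·ω = 8.957×10^5 W.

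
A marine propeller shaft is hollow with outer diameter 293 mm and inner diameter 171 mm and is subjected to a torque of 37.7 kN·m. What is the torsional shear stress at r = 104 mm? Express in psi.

J = π(d_o⁴ − d_i⁴)/32 = π(0.293⁴ − 0.171⁴)/32 = 6.396×10^-4 m⁴.
Shear stress varies linearly with radius: τ = T·r/J = 37700 × 0.104 / 6.396×10^-4 = 6.130×10^6 Pa.

889 psi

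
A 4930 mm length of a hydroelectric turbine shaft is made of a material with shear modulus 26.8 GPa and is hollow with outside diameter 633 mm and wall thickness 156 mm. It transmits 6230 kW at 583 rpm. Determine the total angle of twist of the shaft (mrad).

ω = 2π·583/60 = 61.05 rad/s, so T = P/ω = 6230×10³ / 61.05 = 102000 N·m.
J = π(d_o⁴ − d_i⁴)/32 = π(0.633⁴ − 0.321⁴)/32 = 0.01472 m⁴.
θ = T·L/(G·J) = 102000 × 4.93 / (26.8×10⁹ × 0.01472) = 1.275×10^-3 rad.

1.28 mrad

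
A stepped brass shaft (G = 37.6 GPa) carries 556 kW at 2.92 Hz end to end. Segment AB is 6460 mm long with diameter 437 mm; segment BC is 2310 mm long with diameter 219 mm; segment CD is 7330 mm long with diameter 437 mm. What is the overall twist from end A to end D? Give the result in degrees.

ω = 2π·2.92 = 18.35 rad/s, so T = P/ω = 556×10³ / 18.35 = 30300 N·m.
J_AB = π(0.437)⁴/32 = 3.58×10^-3 m⁴; J_BC = π(0.219)⁴/32 = 2.26×10^-4 m⁴; J_CD = π(0.437)⁴/32 = 3.58×10^-3 m⁴.
θ = (T/G)·Σ L_i/J_i = (30300/37.6×10⁹)·(6.46/3.58×10^-3 + 2.31/2.26×10^-4 + 7.33/3.58×10^-3) = 0.01135 rad.

0.650°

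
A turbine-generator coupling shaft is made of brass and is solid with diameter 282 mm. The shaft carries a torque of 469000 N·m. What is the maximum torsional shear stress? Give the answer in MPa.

J = πd⁴/32 = π(0.282)⁴/32 = 6.209×10^-4 m⁴.
τ_max = T·r/J = 469000 × 0.141 / 6.209×10^-4 = 1.065×10^8 Pa.

107 MPa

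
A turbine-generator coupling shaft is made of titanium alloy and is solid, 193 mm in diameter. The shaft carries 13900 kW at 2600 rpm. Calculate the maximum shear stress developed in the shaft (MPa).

ω = 2π·2600/60 = 272.3 rad/s, so T = P/ω = 13900×10³ / 272.3 = 51050 N·m.
J = πd⁴/32 = π(0.193)⁴/32 = 1.362×10^-4 m⁴.
τ_max = T·r/J = 51050 × 0.0965 / 1.362×10^-4 = 3.617×10^7 Pa.

36.2 MPa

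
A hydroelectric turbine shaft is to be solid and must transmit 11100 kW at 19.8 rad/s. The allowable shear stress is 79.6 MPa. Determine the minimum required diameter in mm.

ω = 19.8 rad/s, so T = P/ω = 11100×10³ / 19.80 = 560600 N·m.
For a solid shaft τ_max = 16T/(πd³), so d = (16T/(π τ_allow))^(1/3) = (16·560600/(π·7.96×10^7))^(1/3) = 0.3298 m.

330 mm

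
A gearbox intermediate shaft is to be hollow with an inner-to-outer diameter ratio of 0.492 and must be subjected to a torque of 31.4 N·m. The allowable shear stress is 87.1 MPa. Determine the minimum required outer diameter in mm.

12.5 mm

For a hollow shaft with d_i/d_o = 0.492: τ_max = 16T/(π d_o³ (1−k⁴)), so d_o = [16T/(π τ_allow (1−k⁴))]^(1/3) = [16·31.40/(π·8.71×10^7·0.9414)]^(1/3) = 0.01249 m.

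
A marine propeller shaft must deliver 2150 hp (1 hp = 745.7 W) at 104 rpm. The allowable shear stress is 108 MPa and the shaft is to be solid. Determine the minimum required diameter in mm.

ω = 2π·104/60 = 10.89 rad/s, so T = P/ω = 2150×745.7 / 10.89 = 147200 N·m.
For a solid shaft τ_max = 16T/(πd³), so d = (16T/(π τ_allow))^(1/3) = (16·147200/(π·1.08×10^8))^(1/3) = 0.1908 m.

191 mm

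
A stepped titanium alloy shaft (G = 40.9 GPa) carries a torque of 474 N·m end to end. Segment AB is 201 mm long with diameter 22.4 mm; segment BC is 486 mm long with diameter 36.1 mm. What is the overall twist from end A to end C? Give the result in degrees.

J_AB = π(0.0224)⁴/32 = 2.47×10^-8 m⁴; J_BC = π(0.0361)⁴/32 = 1.67×10^-7 m⁴.
θ = (T/G)·Σ L_i/J_i = (474.0/40.9×10⁹)·(0.201/2.47×10^-8 + 0.486/1.67×10^-7) = 0.1280 rad.

7.34°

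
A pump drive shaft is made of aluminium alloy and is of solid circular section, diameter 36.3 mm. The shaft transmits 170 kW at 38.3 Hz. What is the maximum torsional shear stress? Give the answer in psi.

ω = 2π·38.3 = 240.6 rad/s, so T = P/ω = 170×10³ / 240.6 = 706.4 N·m.
J = πd⁴/32 = π(0.0363)⁴/32 = 1.705×10^-7 m⁴.
τ_max = T·r/J = 706.4 × 0.0181 / 1.705×10^-7 = 7.522×10^7 Pa.

10900 psi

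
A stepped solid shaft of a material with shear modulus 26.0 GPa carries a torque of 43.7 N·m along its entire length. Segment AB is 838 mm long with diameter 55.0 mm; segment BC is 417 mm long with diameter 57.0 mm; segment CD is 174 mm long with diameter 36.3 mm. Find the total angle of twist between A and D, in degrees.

0.227°

J_AB = π(0.0550)⁴/32 = 8.98×10^-7 m⁴; J_BC = π(0.0570)⁴/32 = 1.04×10^-6 m⁴; J_CD = π(0.0363)⁴/32 = 1.70×10^-7 m⁴.
θ = (T/G)·Σ L_i/J_i = (43.70/26.0×10⁹)·(0.838/8.98×10^-7 + 0.417/1.04×10^-6 + 0.174/1.70×10^-7) = 3.960×10^-3 rad.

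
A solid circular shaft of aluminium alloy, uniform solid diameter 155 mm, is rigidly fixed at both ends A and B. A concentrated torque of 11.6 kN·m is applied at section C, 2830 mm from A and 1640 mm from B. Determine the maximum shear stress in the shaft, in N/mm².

10.0 N/mm²

With uniform GJ and both ends fixed, compatibility θ_AC = θ_CB gives T_A·a = T_B·b, together with T_A + T_B = T₀.
T_A = T₀·b/(a+b) = 11600·1640/4470 = 4256 N·m; T_B = 7344 N·m.
τ in each portion: τ_AC = 5.82×10^6 Pa, τ_CB = 1.00×10^7 Pa; maximum is in CB.
τ_max = T_CB·r/J = 7344·0.0775/5.67×10^-5 = 1.004×10^7 Pa.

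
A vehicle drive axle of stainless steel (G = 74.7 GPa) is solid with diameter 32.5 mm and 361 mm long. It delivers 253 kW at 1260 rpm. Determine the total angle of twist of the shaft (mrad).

ω = 2π·1260/60 = 131.9 rad/s, so T = P/ω = 253×10³ / 131.9 = 1917 N·m.
J = πd⁴/32 = π(0.0325)⁴/32 = 1.095×10^-7 m⁴.
θ = T·L/(G·J) = 1917 × 0.361 / (74.7×10⁹ × 1.095×10^-7) = 0.08460 rad.

84.6 mrad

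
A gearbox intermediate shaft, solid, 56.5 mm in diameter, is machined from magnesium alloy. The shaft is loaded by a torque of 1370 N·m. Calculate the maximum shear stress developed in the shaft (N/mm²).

38.7 N/mm²

J = πd⁴/32 = π(0.0565)⁴/32 = 1.000×10^-6 m⁴.
τ_max = T·r/J = 1370 × 0.0283 / 1.000×10^-6 = 3.869×10^7 Pa.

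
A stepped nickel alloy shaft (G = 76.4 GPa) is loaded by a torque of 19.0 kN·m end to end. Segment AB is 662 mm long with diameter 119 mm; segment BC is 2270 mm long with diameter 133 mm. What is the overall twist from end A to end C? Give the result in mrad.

J_AB = π(0.119)⁴/32 = 1.97×10^-5 m⁴; J_BC = π(0.133)⁴/32 = 3.07×10^-5 m⁴.
θ = (T/G)·Σ L_i/J_i = (19000/76.4×10⁹)·(0.662/1.97×10^-5 + 2.27/3.07×10^-5) = 0.02674 rad.

26.7 mrad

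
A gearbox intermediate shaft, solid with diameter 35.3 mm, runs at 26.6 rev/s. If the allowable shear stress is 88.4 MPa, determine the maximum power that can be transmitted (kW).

128 kW

J = πd⁴/32 = π(0.0353)⁴/32 = 1.524×10^-7 m⁴.
T_max = τ_allow·J/r = 8.84×10^7 × 1.524×10^-7 / 0.0176 = 763.5 N·m.
ω = 2π·26.6 = 167.1 rad/s, so P_max = T_max·ω = 1.276×10^5 W.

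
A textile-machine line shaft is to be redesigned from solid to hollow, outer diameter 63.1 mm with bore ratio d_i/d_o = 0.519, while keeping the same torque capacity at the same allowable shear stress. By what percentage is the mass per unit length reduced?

Equal τ_max and T ⇒ the solid shaft needs d_s³ = d_o³(1−k⁴), so d_s = 63.1·(1−0.519⁴)^(1/3) = 61.54 mm.
Area ratio A_h/A_s = d_o²(1−k²)/d_s² = (1−k²)/(1−k⁴)^(2/3) = 0.7683.
Mass saving = 1 − 0.7683 = 23.2 %.

23.2 %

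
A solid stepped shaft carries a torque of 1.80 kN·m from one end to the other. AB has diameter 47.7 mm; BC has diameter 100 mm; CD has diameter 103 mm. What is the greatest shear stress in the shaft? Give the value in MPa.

84.5 MPa

Under the same torque, τ_max = 16T/(πd³) is largest where d is smallest — segment AB (d = 47.7 mm).
τ_max = 16·1800/(π·(0.0477)³) = 8.447×10^7 Pa.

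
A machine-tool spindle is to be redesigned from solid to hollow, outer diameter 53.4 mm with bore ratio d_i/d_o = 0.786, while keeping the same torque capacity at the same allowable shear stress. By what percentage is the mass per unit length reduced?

47.3 %

Equal τ_max and T ⇒ the solid shaft needs d_s³ = d_o³(1−k⁴), so d_s = 53.4·(1−0.786⁴)^(1/3) = 45.49 mm.
Area ratio A_h/A_s = d_o²(1−k²)/d_s² = (1−k²)/(1−k⁴)^(2/3) = 0.5266.
Mass saving = 1 − 0.5266 = 47.3 %.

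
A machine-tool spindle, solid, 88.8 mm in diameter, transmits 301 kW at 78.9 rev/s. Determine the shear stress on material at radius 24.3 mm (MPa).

ω = 2π·78.9 = 495.7 rad/s, so T = P/ω = 301×10³ / 495.7 = 607.2 N·m.
J = πd⁴/32 = π(0.0888)⁴/32 = 6.105×10^-6 m⁴.
Shear stress varies linearly with radius: τ = T·r/J = 607.2 × 0.0243 / 6.105×10^-6 = 2.417×10^6 Pa.

2.42 MPa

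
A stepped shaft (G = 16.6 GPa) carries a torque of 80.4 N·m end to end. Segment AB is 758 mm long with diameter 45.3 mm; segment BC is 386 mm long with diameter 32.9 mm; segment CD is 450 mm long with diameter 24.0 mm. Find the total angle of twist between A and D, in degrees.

5.27°

J_AB = π(0.0453)⁴/32 = 4.13×10^-7 m⁴; J_BC = π(0.0329)⁴/32 = 1.15×10^-7 m⁴; J_CD = π(0.0240)⁴/32 = 3.26×10^-8 m⁴.
θ = (T/G)·Σ L_i/J_i = (80.40/16.6×10⁹)·(0.758/4.13×10^-7 + 0.386/1.15×10^-7 + 0.450/3.26×10^-8) = 0.09205 rad.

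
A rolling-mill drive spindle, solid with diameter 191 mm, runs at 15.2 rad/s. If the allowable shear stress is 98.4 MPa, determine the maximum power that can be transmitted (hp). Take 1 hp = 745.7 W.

2740 hp

J = πd⁴/32 = π(0.191)⁴/32 = 1.307×10^-4 m⁴.
T_max = τ_allow·J/r = 9.84×10^7 × 1.307×10^-4 / 0.0955 = 134600 N·m.
ω = 15.2 rad/s, so P_max = T_max·ω = 2.046×10^6 W.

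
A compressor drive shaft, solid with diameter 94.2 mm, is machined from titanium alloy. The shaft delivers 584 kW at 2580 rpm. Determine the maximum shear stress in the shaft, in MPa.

13.2 MPa

ω = 2π·2580/60 = 270.2 rad/s, so T = P/ω = 584×10³ / 270.2 = 2162 N·m.
J = πd⁴/32 = π(0.0942)⁴/32 = 7.730×10^-6 m⁴.
τ_max = T·r/J = 2162 × 0.0471 / 7.730×10^-6 = 1.317×10^7 Pa.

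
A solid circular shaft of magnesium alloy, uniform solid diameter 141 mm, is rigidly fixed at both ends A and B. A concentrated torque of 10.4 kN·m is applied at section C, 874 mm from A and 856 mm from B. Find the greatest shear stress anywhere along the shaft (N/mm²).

With uniform GJ and both ends fixed, compatibility θ_AC = θ_CB gives T_A·a = T_B·b, together with T_A + T_B = T₀.
T_A = T₀·b/(a+b) = 10400·856/1730 = 5146 N·m; T_B = 5254 N·m.
τ in each portion: τ_AC = 9.35×10^6 Pa, τ_CB = 9.55×10^6 Pa; maximum is in CB.
τ_max = T_CB·r/J = 5254·0.0705/3.88×10^-5 = 9.546×10^6 Pa.

9.55 N/mm²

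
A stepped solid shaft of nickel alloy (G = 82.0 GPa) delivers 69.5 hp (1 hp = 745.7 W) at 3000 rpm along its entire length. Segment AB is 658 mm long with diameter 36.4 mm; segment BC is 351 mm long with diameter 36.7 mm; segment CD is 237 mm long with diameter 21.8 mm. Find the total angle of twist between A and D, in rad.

0.0331 rad

ω = 2π·3000/60 = 314.2 rad/s, so T = P/ω = 69.5×745.7 / 314.2 = 165.0 N·m.
J_AB = π(0.0364)⁴/32 = 1.72×10^-7 m⁴; J_BC = π(0.0367)⁴/32 = 1.78×10^-7 m⁴; J_CD = π(0.0218)⁴/32 = 2.22×10^-8 m⁴.
θ = (T/G)·Σ L_i/J_i = (165.0/82.0×10⁹)·(0.658/1.72×10^-7 + 0.351/1.78×10^-7 + 0.237/2.22×10^-8) = 0.03315 rad.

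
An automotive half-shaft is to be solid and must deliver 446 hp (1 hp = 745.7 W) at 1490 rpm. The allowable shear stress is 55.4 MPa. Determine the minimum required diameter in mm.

ω = 2π·1490/60 = 156.0 rad/s, so T = P/ω = 446×745.7 / 156.0 = 2131 N·m.
For a solid shaft τ_max = 16T/(πd³), so d = (16T/(π τ_allow))^(1/3) = (16·2131/(π·5.54×10^7))^(1/3) = 0.05808 m.

58.1 mm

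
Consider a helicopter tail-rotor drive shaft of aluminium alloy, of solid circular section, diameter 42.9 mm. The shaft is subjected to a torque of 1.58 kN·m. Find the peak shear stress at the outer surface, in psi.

J = πd⁴/32 = π(0.0429)⁴/32 = 3.325×10^-7 m⁴.
τ_max = T·r/J = 1580 × 0.0215 / 3.325×10^-7 = 1.019×10^8 Pa.

14800 psi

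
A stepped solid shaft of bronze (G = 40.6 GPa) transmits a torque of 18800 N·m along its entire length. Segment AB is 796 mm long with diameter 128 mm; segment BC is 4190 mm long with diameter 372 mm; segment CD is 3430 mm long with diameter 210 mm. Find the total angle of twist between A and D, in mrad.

J_AB = π(0.128)⁴/32 = 2.64×10^-5 m⁴; J_BC = π(0.372)⁴/32 = 1.88×10^-3 m⁴; J_CD = π(0.210)⁴/32 = 1.91×10^-4 m⁴.
θ = (T/G)·Σ L_i/J_i = (18800/40.6×10⁹)·(0.796/2.64×10^-5 + 4.19/1.88×10^-3 + 3.43/1.91×10^-4) = 0.02334 rad.

23.3 mrad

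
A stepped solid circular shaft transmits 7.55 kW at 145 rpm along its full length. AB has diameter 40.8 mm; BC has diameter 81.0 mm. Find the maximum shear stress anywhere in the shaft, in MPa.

ω = 2π·145/60 = 15.18 rad/s, so T = P/ω = 7.55×10³ / 15.18 = 497.2 N·m.
Under the same torque, τ_max = 16T/(πd³) is largest where d is smallest — segment AB (d = 40.8 mm).
τ_max = 16·497.2/(π·(0.0408)³) = 3.729×10^7 Pa.

37.3 MPa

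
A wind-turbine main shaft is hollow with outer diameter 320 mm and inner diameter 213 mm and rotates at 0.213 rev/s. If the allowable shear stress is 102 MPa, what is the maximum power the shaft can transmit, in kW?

706 kW

J = π(d_o⁴ − d_i⁴)/32 = π(0.320⁴ − 0.213⁴)/32 = 8.274×10^-4 m⁴.
T_max = τ_allow·J/r = 1.02×10^8 × 8.274×10^-4 / 0.160 = 527400 N·m.
ω = 2π·0.213 = 1.338 rad/s, so P_max = T_max·ω = 7.059×10^5 W.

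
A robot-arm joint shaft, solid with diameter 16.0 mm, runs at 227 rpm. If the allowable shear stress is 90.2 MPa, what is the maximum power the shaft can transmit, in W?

1720 W

J = πd⁴/32 = π(0.0160)⁴/32 = 6.434×10^-9 m⁴.
T_max = τ_allow·J/r = 9.02×10^7 × 6.434×10^-9 / 0.00800 = 72.54 N·m.
ω = 2π·227/60 = 23.77 rad/s, so P_max = T_max·ω = 1724 W.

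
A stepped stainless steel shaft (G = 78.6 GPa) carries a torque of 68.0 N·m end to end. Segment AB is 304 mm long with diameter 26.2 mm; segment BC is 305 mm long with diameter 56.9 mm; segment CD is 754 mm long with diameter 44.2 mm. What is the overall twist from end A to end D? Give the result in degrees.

0.440°

J_AB = π(0.0262)⁴/32 = 4.63×10^-8 m⁴; J_BC = π(0.0569)⁴/32 = 1.03×10^-6 m⁴; J_CD = π(0.0442)⁴/32 = 3.75×10^-7 m⁴.
θ = (T/G)·Σ L_i/J_i = (68.00/78.6×10⁹)·(0.304/4.63×10^-8 + 0.305/1.03×10^-6 + 0.754/3.75×10^-7) = 7.683×10^-3 rad.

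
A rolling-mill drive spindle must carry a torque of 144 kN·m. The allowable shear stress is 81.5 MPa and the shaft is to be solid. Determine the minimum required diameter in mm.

208 mm

For a solid shaft τ_max = 16T/(πd³), so d = (16T/(π τ_allow))^(1/3) = (16·144000/(π·8.15×10^7))^(1/3) = 0.2080 m.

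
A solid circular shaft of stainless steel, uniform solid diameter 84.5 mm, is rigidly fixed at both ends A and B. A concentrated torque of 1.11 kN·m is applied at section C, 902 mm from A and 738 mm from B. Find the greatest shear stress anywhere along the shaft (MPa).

With uniform GJ and both ends fixed, compatibility θ_AC = θ_CB gives T_A·a = T_B·b, together with T_A + T_B = T₀.
T_A = T₀·b/(a+b) = 1110·738/1640 = 499.5 N·m; T_B = 610.5 N·m.
τ in each portion: τ_AC = 4.22×10^6 Pa, τ_CB = 5.15×10^6 Pa; maximum is in CB.
τ_max = T_CB·r/J = 610.5·0.0423/5.01×10^-6 = 5.153×10^6 Pa.

5.15 MPa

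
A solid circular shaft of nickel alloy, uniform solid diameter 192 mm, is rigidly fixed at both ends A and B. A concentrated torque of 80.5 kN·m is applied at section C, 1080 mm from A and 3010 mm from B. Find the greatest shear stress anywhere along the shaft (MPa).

With uniform GJ and both ends fixed, compatibility θ_AC = θ_CB gives T_A·a = T_B·b, together with T_A + T_B = T₀.
T_A = T₀·b/(a+b) = 80500·3010/4090 = 59240 N·m; T_B = 21260 N·m.
τ in each portion: τ_AC = 4.26×10^7 Pa, τ_CB = 1.53×10^7 Pa; maximum is in AC.
τ_max = T_AC·r/J = 59240·0.0960/1.33×10^-4 = 4.263×10^7 Pa.

42.6 MPa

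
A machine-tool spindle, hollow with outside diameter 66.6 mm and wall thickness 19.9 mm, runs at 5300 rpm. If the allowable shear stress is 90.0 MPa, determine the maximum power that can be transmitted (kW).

J = π(d_o⁴ − d_i⁴)/32 = π(0.0666⁴ − 0.0268⁴)/32 = 1.881×10^-6 m⁴.
T_max = τ_allow·J/r = 9.00×10^7 × 1.881×10^-6 / 0.0333 = 5083 N·m.
ω = 2π·5300/60 = 555.0 rad/s, so P_max = T_max·ω = 2.821×10^6 W.

2820 kW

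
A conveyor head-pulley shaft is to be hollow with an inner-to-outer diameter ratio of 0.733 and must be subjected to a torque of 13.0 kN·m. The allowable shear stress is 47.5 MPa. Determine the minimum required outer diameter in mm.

For a hollow shaft with d_i/d_o = 0.733: τ_max = 16T/(π d_o³ (1−k⁴)), so d_o = [16T/(π τ_allow (1−k⁴))]^(1/3) = [16·13000/(π·4.75×10^7·0.7113)]^(1/3) = 0.1251 m.

125 mm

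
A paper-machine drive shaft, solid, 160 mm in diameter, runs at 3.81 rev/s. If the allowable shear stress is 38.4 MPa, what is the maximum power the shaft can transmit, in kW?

J = πd⁴/32 = π(0.160)⁴/32 = 6.434×10^-5 m⁴.
T_max = τ_allow·J/r = 3.84×10^7 × 6.434×10^-5 / 0.0800 = 30880 N·m.
ω = 2π·3.81 = 23.94 rad/s, so P_max = T_max·ω = 7.393×10^5 W.

739 kW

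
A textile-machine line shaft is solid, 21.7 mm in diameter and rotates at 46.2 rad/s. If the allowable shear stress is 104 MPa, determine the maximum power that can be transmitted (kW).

9.64 kW

J = πd⁴/32 = π(0.0217)⁴/32 = 2.177×10^-8 m⁴.
T_max = τ_allow·J/r = 1.04×10^8 × 2.177×10^-8 / 0.0109 = 208.7 N·m.
ω = 46.2 rad/s, so P_max = T_max·ω = 9640 W.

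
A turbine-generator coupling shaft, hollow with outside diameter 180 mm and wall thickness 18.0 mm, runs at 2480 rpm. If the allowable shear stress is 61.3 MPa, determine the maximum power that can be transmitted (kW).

J = π(d_o⁴ − d_i⁴)/32 = π(0.180⁴ − 0.144⁴)/32 = 6.085×10^-5 m⁴.
T_max = τ_allow·J/r = 6.13×10^7 × 6.085×10^-5 / 0.0900 = 41440 N·m.
ω = 2π·2480/60 = 259.7 rad/s, so P_max = T_max·ω = 1.076×10^7 W.

10800 kW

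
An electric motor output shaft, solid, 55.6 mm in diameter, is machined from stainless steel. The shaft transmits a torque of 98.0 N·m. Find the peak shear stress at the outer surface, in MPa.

2.90 MPa

J = πd⁴/32 = π(0.0556)⁴/32 = 9.382×10^-7 m⁴.
τ_max = T·r/J = 98.00 × 0.0278 / 9.382×10^-7 = 2.904×10^6 Pa.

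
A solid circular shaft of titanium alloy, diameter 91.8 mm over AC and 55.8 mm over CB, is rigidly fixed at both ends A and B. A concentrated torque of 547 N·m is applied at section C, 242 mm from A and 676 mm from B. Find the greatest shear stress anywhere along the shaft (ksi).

Compatibility: T_A·a/J_AC = T_B·b/J_CB with T_A + T_B = T₀.
J_AC = 6.97×10^-6 m⁴, J_CB = 9.52×10^-7 m⁴, so T_A = T₀·(J_AC/a)/((J_AC/a)+(J_CB/b)) = 521.5 N·m, T_B = 25.49 N·m.
τ in each portion: τ_AC = 3.43×10^6 Pa, τ_CB = 7.47×10^5 Pa; maximum is in AC.
τ_max = T_AC·r/J = 521.5·0.0459/6.97×10^-6 = 3.433×10^6 Pa.

0.498 ksi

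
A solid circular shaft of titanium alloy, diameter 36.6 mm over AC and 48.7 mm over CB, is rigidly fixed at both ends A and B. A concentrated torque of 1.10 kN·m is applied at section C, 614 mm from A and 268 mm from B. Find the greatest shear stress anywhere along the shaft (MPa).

42.6 MPa

Compatibility: T_A·a/J_AC = T_B·b/J_CB with T_A + T_B = T₀.
J_AC = 1.76×10^-7 m⁴, J_CB = 5.52×10^-7 m⁴, so T_A = T₀·(J_AC/a)/((J_AC/a)+(J_CB/b)) = 134.4 N·m, T_B = 965.6 N·m.
τ in each portion: τ_AC = 1.40×10^7 Pa, τ_CB = 4.26×10^7 Pa; maximum is in CB.
τ_max = T_CB·r/J = 965.6·0.0244/5.52×10^-7 = 4.258×10^7 Pa.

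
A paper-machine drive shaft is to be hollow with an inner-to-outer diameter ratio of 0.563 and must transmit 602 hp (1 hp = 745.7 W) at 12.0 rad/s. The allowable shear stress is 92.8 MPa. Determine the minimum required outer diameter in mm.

132 mm

ω = 12.0 rad/s, so T = P/ω = 602×745.7 / 12.00 = 37410 N·m.
For a hollow shaft with d_i/d_o = 0.563: τ_max = 16T/(π d_o³ (1−k⁴)), so d_o = [16T/(π τ_allow (1−k⁴))]^(1/3) = [16·37410/(π·9.28×10^7·0.8995)]^(1/3) = 0.1317 m.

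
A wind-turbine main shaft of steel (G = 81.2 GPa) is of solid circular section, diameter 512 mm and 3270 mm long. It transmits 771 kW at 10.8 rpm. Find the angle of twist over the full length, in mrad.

4.07 mrad

ω = 2π·10.8/60 = 1.131 rad/s, so T = P/ω = 771×10³ / 1.131 = 681700 N·m.
J = πd⁴/32 = π(0.512)⁴/32 = 6.747×10^-3 m⁴.
θ = T·L/(G·J) = 681700 × 3.27 / (81.2×10⁹ × 6.747×10^-3) = 4.069×10^-3 rad.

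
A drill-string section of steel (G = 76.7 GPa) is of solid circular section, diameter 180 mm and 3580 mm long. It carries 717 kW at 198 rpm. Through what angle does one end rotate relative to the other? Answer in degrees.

ω = 2π·198/60 = 20.73 rad/s, so T = P/ω = 717×10³ / 20.73 = 34580 N·m.
J = πd⁴/32 = π(0.180)⁴/32 = 1.031×10^-4 m⁴.
θ = T·L/(G·J) = 34580 × 3.58 / (76.7×10⁹ × 1.031×10^-4) = 0.01566 rad.

0.897°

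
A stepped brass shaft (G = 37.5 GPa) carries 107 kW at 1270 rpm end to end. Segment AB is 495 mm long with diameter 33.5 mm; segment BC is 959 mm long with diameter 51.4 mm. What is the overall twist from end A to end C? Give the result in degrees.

ω = 2π·1270/60 = 133.0 rad/s, so T = P/ω = 107×10³ / 133.0 = 804.5 N·m.
J_AB = π(0.0335)⁴/32 = 1.24×10^-7 m⁴; J_BC = π(0.0514)⁴/32 = 6.85×10^-7 m⁴.
θ = (T/G)·Σ L_i/J_i = (804.5/37.5×10⁹)·(0.495/1.24×10^-7 + 0.959/6.85×10^-7) = 0.1159 rad.

6.64°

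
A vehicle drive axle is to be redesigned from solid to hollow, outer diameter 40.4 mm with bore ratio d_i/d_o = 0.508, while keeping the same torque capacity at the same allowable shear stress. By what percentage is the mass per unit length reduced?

Equal τ_max and T ⇒ the solid shaft needs d_s³ = d_o³(1−k⁴), so d_s = 40.4·(1−0.508⁴)^(1/3) = 39.48 mm.
Area ratio A_h/A_s = d_o²(1−k²)/d_s² = (1−k²)/(1−k⁴)^(2/3) = 0.7768.
Mass saving = 1 − 0.7768 = 22.3 %.

22.3 %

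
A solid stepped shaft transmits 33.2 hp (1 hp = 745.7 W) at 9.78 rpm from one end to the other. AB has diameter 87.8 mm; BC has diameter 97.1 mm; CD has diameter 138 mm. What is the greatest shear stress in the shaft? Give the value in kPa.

182000 kPa

ω = 2π·9.78/60 = 1.024 rad/s, so T = P/ω = 33.2×745.7 / 1.024 = 24170 N·m.
Under the same torque, τ_max = 16T/(πd³) is largest where d is smallest — segment AB (d = 87.8 mm).
τ_max = 16·24170/(π·(0.0878)³) = 1.819×10^8 Pa.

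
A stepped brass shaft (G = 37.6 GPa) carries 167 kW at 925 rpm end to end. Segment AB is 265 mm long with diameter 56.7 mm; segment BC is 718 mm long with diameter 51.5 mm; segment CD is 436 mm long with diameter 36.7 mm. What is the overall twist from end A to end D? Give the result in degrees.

ω = 2π·925/60 = 96.87 rad/s, so T = P/ω = 167×10³ / 96.87 = 1724 N·m.
J_AB = π(0.0567)⁴/32 = 1.01×10^-6 m⁴; J_BC = π(0.0515)⁴/32 = 6.91×10^-7 m⁴; J_CD = π(0.0367)⁴/32 = 1.78×10^-7 m⁴.
θ = (T/G)·Σ L_i/J_i = (1724/37.6×10⁹)·(0.265/1.01×10^-6 + 0.718/6.91×10^-7 + 0.436/1.78×10^-7) = 0.1719 rad.

9.85°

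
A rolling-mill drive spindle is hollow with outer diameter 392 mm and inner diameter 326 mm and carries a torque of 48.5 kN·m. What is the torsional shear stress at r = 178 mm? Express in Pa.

J = π(d_o⁴ − d_i⁴)/32 = π(0.392⁴ − 0.326⁴)/32 = 1.209×10^-3 m⁴.
Shear stress varies linearly with radius: τ = T·r/J = 48500 × 0.178 / 1.209×10^-3 = 7.139×10^6 Pa.

7.14e6 Pa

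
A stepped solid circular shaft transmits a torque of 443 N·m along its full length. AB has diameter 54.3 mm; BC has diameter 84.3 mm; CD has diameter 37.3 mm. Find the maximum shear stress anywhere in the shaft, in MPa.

43.5 MPa

Under the same torque, τ_max = 16T/(πd³) is largest where d is smallest — segment CD (d = 37.3 mm).
τ_max = 16·443.0/(π·(0.0373)³) = 4.348×10^7 Pa.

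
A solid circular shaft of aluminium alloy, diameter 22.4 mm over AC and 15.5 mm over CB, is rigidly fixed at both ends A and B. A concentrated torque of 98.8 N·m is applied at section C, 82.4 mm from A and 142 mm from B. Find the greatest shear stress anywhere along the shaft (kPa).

Compatibility: T_A·a/J_AC = T_B·b/J_CB with T_A + T_B = T₀.
J_AC = 2.47×10^-8 m⁴, J_CB = 5.67×10^-9 m⁴, so T_A = T₀·(J_AC/a)/((J_AC/a)+(J_CB/b)) = 87.20 N·m, T_B = 11.60 N·m.
τ in each portion: τ_AC = 3.95×10^7 Pa, τ_CB = 1.59×10^7 Pa; maximum is in AC.
τ_max = T_AC·r/J = 87.20·0.0112/2.47×10^-8 = 3.951×10^7 Pa.

39500 kPa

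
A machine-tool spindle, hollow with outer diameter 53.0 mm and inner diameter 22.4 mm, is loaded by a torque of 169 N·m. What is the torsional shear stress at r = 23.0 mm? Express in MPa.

5.18 MPa

J = π(d_o⁴ − d_i⁴)/32 = π(0.0530⁴ − 0.0224⁴)/32 = 7.499×10^-7 m⁴.
Shear stress varies linearly with radius: τ = T·r/J = 169.0 × 0.0230 / 7.499×10^-7 = 5.183×10^6 Pa.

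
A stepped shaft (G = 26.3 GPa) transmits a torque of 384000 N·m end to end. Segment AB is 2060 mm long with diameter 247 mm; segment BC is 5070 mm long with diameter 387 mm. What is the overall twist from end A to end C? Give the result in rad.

0.116 rad

J_AB = π(0.247)⁴/32 = 3.65×10^-4 m⁴; J_BC = π(0.387)⁴/32 = 2.20×10^-3 m⁴.
θ = (T/G)·Σ L_i/J_i = (384000/26.3×10⁹)·(2.06/3.65×10^-4 + 5.07/2.20×10^-3) = 0.1159 rad.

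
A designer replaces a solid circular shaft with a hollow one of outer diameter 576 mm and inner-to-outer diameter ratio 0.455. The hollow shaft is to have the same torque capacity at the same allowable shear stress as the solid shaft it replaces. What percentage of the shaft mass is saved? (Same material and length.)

Equal τ_max and T ⇒ the solid shaft needs d_s³ = d_o³(1−k⁴), so d_s = 576·(1−0.455⁴)^(1/3) = 567.7 mm.
Area ratio A_h/A_s = d_o²(1−k²)/d_s² = (1−k²)/(1−k⁴)^(2/3) = 0.8165.
Mass saving = 1 − 0.8165 = 18.4 %.

18.4 %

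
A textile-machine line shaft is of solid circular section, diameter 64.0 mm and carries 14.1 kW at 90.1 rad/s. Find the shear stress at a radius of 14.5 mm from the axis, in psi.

ω = 90.1 rad/s, so T = P/ω = 14.1×10³ / 90.10 = 156.5 N·m.
J = πd⁴/32 = π(0.0640)⁴/32 = 1.647×10^-6 m⁴.
Shear stress varies linearly with radius: τ = T·r/J = 156.5 × 0.0145 / 1.647×10^-6 = 1.378×10^6 Pa.

200 psi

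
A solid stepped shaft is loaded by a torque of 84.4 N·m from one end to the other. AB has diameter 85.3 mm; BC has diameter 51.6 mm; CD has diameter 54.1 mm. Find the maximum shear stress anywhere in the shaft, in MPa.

3.13 MPa

Under the same torque, τ_max = 16T/(πd³) is largest where d is smallest — segment BC (d = 51.6 mm).
τ_max = 16·84.40/(π·(0.0516)³) = 3.129×10^6 Pa.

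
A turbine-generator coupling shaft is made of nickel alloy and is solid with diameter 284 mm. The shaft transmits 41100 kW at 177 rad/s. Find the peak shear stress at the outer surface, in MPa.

51.6 MPa

ω = 177 rad/s, so T = P/ω = 41100×10³ / 177.0 = 232200 N·m.
J = πd⁴/32 = π(0.284)⁴/32 = 6.387×10^-4 m⁴.
τ_max = T·r/J = 232200 × 0.142 / 6.387×10^-4 = 5.163×10^7 Pa.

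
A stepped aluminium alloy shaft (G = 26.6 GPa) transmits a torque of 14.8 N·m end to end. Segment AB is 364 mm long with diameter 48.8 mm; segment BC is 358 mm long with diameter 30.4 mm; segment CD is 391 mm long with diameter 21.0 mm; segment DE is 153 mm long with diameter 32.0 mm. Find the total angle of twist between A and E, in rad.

0.0150 rad

J_AB = π(0.0488)⁴/32 = 5.57×10^-7 m⁴; J_BC = π(0.0304)⁴/32 = 8.38×10^-8 m⁴; J_CD = π(0.0210)⁴/32 = 1.91×10^-8 m⁴; J_DE = π(0.0320)⁴/32 = 1.03×10^-7 m⁴.
θ = (T/G)·Σ L_i/J_i = (14.80/26.6×10⁹)·(0.364/5.57×10^-7 + 0.358/8.38×10^-8 + 0.391/1.91×10^-8 + 0.153/1.03×10^-7) = 0.01496 rad.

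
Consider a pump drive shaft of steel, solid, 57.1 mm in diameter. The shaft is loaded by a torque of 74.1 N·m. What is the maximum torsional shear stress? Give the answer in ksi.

J = πd⁴/32 = π(0.0571)⁴/32 = 1.044×10^-6 m⁴.
τ_max = T·r/J = 74.10 × 0.0285 / 1.044×10^-6 = 2.027×10^6 Pa.

0.294 ksi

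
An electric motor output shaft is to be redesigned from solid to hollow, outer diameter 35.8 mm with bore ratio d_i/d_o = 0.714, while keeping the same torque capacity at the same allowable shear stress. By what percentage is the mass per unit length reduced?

40.1 %

Equal τ_max and T ⇒ the solid shaft needs d_s³ = d_o³(1−k⁴), so d_s = 35.8·(1−0.714⁴)^(1/3) = 32.38 mm.
Area ratio A_h/A_s = d_o²(1−k²)/d_s² = (1−k²)/(1−k⁴)^(2/3) = 0.5991.
Mass saving = 1 − 0.5991 = 40.1 %.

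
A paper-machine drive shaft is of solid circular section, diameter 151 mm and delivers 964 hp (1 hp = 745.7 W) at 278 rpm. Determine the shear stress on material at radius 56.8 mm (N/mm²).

ω = 2π·278/60 = 29.11 rad/s, so T = P/ω = 964×745.7 / 29.11 = 24690 N·m.
J = πd⁴/32 = π(0.151)⁴/32 = 5.104×10^-5 m⁴.
Shear stress varies linearly with radius: τ = T·r/J = 24690 × 0.0568 / 5.104×10^-5 = 2.748×10^7 Pa.

27.5 N/mm²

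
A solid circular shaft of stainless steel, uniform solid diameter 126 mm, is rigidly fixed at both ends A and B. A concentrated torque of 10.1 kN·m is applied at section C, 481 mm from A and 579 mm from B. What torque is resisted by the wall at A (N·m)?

5520 N·m

With uniform GJ and both ends fixed, compatibility θ_AC = θ_CB gives T_A·a = T_B·b, together with T_A + T_B = T₀.
T_A = T₀·b/(a+b) = 10100·579/1060 = 5517 N·m; T_B = 4583 N·m.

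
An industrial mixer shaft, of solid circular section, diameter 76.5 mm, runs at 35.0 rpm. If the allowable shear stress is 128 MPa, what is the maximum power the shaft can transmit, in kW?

J = πd⁴/32 = π(0.0765)⁴/32 = 3.362×10^-6 m⁴.
T_max = τ_allow·J/r = 1.28×10^8 × 3.362×10^-6 / 0.0382 = 11250 N·m.
ω = 2π·35.0/60 = 3.665 rad/s, so P_max = T_max·ω = 4.124×10^4 W.

41.2 kW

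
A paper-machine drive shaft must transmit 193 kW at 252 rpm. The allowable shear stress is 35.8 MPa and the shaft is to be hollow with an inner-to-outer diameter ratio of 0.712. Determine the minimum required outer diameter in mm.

ω = 2π·252/60 = 26.39 rad/s, so T = P/ω = 193×10³ / 26.39 = 7314 N·m.
For a hollow shaft with d_i/d_o = 0.712: τ_max = 16T/(π d_o³ (1−k⁴)), so d_o = [16T/(π τ_allow (1−k⁴))]^(1/3) = [16·7314/(π·3.58×10^7·0.7430)]^(1/3) = 0.1119 m.

112 mm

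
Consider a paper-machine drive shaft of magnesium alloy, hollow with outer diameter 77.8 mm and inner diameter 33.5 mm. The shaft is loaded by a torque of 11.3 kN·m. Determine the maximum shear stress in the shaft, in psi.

18400 psi

J = π(d_o⁴ − d_i⁴)/32 = π(0.0778⁴ − 0.0335⁴)/32 = 3.473×10^-6 m⁴.
τ_max = T·r/J = 11300 × 0.0389 / 3.473×10^-6 = 1.266×10^8 Pa.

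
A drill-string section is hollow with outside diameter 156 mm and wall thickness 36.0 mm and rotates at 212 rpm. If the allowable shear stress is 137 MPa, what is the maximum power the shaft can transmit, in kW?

J = π(d_o⁴ − d_i⁴)/32 = π(0.156⁴ − 0.0840⁴)/32 = 5.326×10^-5 m⁴.
T_max = τ_allow·J/r = 1.37×10^8 × 5.326×10^-5 / 0.0780 = 93540 N·m.
ω = 2π·212/60 = 22.20 rad/s, so P_max = T_max·ω = 2.077×10^6 W.

2080 kW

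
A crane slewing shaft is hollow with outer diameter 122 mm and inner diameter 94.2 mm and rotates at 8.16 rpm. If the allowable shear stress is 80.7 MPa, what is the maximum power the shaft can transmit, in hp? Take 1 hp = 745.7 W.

J = π(d_o⁴ − d_i⁴)/32 = π(0.122⁴ − 0.0942⁴)/32 = 1.402×10^-5 m⁴.
T_max = τ_allow·J/r = 8.07×10^7 × 1.402×10^-5 / 0.0610 = 18550 N·m.
ω = 2π·8.16/60 = 0.8545 rad/s, so P_max = T_max·ω = 1.585×10^4 W.

21.3 hp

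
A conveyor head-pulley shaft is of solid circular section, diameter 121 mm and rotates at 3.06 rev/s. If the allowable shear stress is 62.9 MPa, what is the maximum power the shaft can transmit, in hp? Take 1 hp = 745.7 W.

J = πd⁴/32 = π(0.121)⁴/32 = 2.104×10^-5 m⁴.
T_max = τ_allow·J/r = 6.29×10^7 × 2.104×10^-5 / 0.0605 = 21880 N·m.
ω = 2π·3.06 = 19.23 rad/s, so P_max = T_max·ω = 4.207×10^5 W.

564 hp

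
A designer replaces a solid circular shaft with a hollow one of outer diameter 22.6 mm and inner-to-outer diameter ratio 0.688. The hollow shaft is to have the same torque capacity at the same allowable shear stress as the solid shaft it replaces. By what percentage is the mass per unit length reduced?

Equal τ_max and T ⇒ the solid shaft needs d_s³ = d_o³(1−k⁴), so d_s = 22.6·(1−0.688⁴)^(1/3) = 20.77 mm.
Area ratio A_h/A_s = d_o²(1−k²)/d_s² = (1−k²)/(1−k⁴)^(2/3) = 0.6237.
Mass saving = 1 − 0.6237 = 37.6 %.

37.6 %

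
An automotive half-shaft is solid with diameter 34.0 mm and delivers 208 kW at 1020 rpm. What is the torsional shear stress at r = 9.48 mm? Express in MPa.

ω = 2π·1020/60 = 106.8 rad/s, so T = P/ω = 208×10³ / 106.8 = 1947 N·m.
J = πd⁴/32 = π(0.0340)⁴/32 = 1.312×10^-7 m⁴.
Shear stress varies linearly with radius: τ = T·r/J = 1947 × 0.00948 / 1.312×10^-7 = 1.407×10^8 Pa.

141 MPa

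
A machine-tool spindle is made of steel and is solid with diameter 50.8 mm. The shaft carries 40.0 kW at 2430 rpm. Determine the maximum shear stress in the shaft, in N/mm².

6.11 N/mm²

ω = 2π·2430/60 = 254.5 rad/s, so T = P/ω = 40.0×10³ / 254.5 = 157.2 N·m.
J = πd⁴/32 = π(0.0508)⁴/32 = 6.538×10^-7 m⁴.
τ_max = T·r/J = 157.2 × 0.0254 / 6.538×10^-7 = 6.107×10^6 Pa.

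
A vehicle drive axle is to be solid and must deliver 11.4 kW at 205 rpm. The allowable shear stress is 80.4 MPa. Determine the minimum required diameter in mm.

32.3 mm

ω = 2π·205/60 = 21.47 rad/s, so T = P/ω = 11.4×10³ / 21.47 = 531.0 N·m.
For a solid shaft τ_max = 16T/(πd³), so d = (16T/(π τ_allow))^(1/3) = (16·531.0/(π·8.04×10^7))^(1/3) = 0.03228 m.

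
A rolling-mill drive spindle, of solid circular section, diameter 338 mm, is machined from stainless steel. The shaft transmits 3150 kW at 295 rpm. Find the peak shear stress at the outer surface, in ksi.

1.95 ksi

ω = 2π·295/60 = 30.89 rad/s, so T = P/ω = 3150×10³ / 30.89 = 102000 N·m.
J = πd⁴/32 = π(0.338)⁴/32 = 1.281×10^-3 m⁴.
τ_max = T·r/J = 102000 × 0.169 / 1.281×10^-3 = 1.345×10^7 Pa.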